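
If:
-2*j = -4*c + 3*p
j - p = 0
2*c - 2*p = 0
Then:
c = 0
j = 0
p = 0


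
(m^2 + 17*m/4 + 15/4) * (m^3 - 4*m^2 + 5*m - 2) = m^5 + m^4/4 - 33*m^3/4 + 17*m^2/4 + 41*m/4 - 15/2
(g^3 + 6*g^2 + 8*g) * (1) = g^3 + 6*g^2 + 8*g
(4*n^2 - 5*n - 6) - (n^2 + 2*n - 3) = 3*n^2 - 7*n - 3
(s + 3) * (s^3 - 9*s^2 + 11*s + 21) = s^4 - 6*s^3 - 16*s^2 + 54*s + 63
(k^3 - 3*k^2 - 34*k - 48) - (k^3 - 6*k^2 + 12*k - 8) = 3*k^2 - 46*k - 40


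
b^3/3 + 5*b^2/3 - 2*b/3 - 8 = (b/3 + 1)*(b - 2)*(b + 4)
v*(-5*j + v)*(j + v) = -5*j^2*v - 4*j*v^2 + v^3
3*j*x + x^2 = x*(3*j + x)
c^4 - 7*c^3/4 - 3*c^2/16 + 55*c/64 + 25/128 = (c - 5/4)^2*(c + 1/4)*(c + 1/2)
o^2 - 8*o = o*(o - 8)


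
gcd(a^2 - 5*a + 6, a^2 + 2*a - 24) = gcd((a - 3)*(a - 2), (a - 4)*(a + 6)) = 1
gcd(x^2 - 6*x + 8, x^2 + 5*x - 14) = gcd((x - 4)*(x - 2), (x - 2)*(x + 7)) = x - 2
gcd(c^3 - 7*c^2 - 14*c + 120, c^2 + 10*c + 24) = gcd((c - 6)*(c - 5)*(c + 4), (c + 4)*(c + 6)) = c + 4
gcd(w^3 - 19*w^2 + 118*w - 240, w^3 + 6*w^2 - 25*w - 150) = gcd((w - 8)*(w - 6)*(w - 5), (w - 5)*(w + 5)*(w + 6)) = w - 5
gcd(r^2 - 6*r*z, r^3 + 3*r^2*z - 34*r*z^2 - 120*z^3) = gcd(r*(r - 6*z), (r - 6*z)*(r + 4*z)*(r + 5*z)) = -r + 6*z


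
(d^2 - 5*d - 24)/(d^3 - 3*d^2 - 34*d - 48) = 1/(d + 2)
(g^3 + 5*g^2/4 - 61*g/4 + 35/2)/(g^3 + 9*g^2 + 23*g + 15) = (4*g^2 - 15*g + 14)/(4*(g^2 + 4*g + 3))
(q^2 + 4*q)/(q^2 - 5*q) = (q + 4)/(q - 5)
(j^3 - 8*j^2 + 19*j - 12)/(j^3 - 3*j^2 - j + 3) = (j - 4)/(j + 1)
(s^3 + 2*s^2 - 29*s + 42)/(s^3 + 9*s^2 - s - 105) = (s - 2)/(s + 5)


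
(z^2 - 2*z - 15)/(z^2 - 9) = (z - 5)/(z - 3)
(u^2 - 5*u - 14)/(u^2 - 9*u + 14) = (u + 2)/(u - 2)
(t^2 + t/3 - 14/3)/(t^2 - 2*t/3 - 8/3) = (3*t + 7)/(3*t + 4)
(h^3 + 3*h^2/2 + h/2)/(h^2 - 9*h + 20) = h*(2*h^2 + 3*h + 1)/(2*(h^2 - 9*h + 20))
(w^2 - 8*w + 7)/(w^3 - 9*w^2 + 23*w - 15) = (w - 7)/(w^2 - 8*w + 15)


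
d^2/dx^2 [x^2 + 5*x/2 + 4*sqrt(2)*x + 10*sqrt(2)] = 2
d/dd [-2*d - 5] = -2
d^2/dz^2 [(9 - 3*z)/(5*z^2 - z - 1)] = 6*((z - 3)*(10*z - 1)^2 + (15*z - 16)*(-5*z^2 + z + 1))/(-5*z^2 + z + 1)^3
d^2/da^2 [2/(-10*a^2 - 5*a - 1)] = 20*(20*a^2 + 10*a - 5*(4*a + 1)^2 + 2)/(10*a^2 + 5*a + 1)^3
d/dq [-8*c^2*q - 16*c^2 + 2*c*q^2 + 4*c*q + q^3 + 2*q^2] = -8*c^2 + 4*c*q + 4*c + 3*q^2 + 4*q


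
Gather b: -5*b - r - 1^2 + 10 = -5*b - r + 9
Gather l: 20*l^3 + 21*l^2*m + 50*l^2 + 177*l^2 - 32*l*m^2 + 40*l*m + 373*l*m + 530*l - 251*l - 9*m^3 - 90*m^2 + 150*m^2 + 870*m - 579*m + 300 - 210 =20*l^3 + l^2*(21*m + 227) + l*(-32*m^2 + 413*m + 279) - 9*m^3 + 60*m^2 + 291*m + 90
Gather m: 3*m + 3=3*m + 3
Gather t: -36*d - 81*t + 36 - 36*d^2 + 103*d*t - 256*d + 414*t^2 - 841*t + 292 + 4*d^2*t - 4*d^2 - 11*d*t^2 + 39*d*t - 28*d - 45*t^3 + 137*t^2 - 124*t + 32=-40*d^2 - 320*d - 45*t^3 + t^2*(551 - 11*d) + t*(4*d^2 + 142*d - 1046) + 360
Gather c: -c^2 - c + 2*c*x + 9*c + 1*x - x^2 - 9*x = -c^2 + c*(2*x + 8) - x^2 - 8*x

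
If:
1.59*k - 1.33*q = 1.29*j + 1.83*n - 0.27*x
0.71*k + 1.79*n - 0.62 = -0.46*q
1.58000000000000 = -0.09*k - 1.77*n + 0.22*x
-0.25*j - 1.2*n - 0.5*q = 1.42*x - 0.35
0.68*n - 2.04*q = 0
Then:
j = 6.61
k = 3.81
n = -1.07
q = -0.36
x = 0.12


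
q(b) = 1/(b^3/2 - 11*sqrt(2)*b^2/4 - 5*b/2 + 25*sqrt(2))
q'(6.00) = -0.04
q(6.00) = -0.09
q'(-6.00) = 0.00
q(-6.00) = -0.00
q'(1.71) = 0.02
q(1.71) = 0.05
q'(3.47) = 20.69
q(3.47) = 1.35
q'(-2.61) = -0.66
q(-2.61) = 0.15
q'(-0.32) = 0.00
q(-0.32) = 0.03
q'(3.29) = 1.47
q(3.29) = 0.35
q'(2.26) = 0.05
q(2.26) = 0.06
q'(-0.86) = 0.00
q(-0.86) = 0.03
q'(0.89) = 0.01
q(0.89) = 0.03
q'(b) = (-3*b^2/2 + 11*sqrt(2)*b/2 + 5/2)/(b^3/2 - 11*sqrt(2)*b^2/4 - 5*b/2 + 25*sqrt(2))^2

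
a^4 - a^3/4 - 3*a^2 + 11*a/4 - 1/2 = (a - 1)^2*(a - 1/4)*(a + 2)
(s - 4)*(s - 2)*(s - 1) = s^3 - 7*s^2 + 14*s - 8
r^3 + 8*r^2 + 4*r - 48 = (r - 2)*(r + 4)*(r + 6)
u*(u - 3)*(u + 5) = u^3 + 2*u^2 - 15*u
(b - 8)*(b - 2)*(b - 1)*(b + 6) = b^4 - 5*b^3 - 40*b^2 + 140*b - 96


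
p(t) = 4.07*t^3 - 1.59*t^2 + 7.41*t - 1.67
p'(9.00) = 967.80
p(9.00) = 2903.26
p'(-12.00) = 1803.81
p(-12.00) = -7352.51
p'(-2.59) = 97.55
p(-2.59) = -102.24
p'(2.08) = 53.62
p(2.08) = 43.49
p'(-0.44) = 11.17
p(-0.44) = -5.58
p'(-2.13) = 69.58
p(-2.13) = -64.00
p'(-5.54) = 399.77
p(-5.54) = -783.55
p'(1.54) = 31.47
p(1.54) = 20.84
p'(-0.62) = 14.08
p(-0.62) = -7.85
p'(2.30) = 64.69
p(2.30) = 56.48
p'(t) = 12.21*t^2 - 3.18*t + 7.41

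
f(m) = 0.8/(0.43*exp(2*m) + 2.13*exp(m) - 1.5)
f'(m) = 0.8*(-0.86*exp(2*m) - 2.13*exp(m))/(0.43*exp(2*m) + 2.13*exp(m) - 1.5)^2 = (-0.688*exp(m) - 1.704)*exp(m)/(0.43*exp(2*m) + 2.13*exp(m) - 1.5)^2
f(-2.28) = -0.63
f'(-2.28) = -0.11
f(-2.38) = -0.62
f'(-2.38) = -0.10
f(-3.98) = -0.55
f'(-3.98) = -0.02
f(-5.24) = -0.54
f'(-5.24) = -0.00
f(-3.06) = -0.57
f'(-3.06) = -0.04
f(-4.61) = -0.54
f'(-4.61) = -0.01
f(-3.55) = -0.56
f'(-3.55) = -0.02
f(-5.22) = -0.54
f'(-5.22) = -0.00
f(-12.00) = -0.53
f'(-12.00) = 0.00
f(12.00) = 0.00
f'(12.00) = 0.00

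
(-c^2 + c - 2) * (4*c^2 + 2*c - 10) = -4*c^4 + 2*c^3 + 4*c^2 - 14*c + 20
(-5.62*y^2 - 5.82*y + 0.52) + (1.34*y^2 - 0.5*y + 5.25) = -4.28*y^2 - 6.32*y + 5.77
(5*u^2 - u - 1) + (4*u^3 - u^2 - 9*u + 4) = 4*u^3 + 4*u^2 - 10*u + 3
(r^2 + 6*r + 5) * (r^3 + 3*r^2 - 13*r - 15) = r^5 + 9*r^4 + 10*r^3 - 78*r^2 - 155*r - 75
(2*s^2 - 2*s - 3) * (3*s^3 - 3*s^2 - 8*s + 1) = 6*s^5 - 12*s^4 - 19*s^3 + 27*s^2 + 22*s - 3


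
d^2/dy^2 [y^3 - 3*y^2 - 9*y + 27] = 6*y - 6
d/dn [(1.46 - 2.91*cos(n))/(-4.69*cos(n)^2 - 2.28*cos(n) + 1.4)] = (13.6479*cos(n)^2 - 13.6948*cos(n) + 0.7452)*sin(n)/(21.9961*cos(n)^4 + 21.3864*cos(n)^3 - 7.9336*cos(n)^2 - 6.384*cos(n) + 1.96)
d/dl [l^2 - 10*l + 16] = 2*l - 10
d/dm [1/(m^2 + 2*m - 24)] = 2*(-m - 1)/(m^2 + 2*m - 24)^2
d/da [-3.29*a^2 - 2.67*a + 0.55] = -6.58*a - 2.67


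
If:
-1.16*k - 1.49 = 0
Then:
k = -1.28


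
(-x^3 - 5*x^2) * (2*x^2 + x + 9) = -2*x^5 - 11*x^4 - 14*x^3 - 45*x^2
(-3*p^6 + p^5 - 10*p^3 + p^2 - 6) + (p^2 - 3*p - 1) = -3*p^6 + p^5 - 10*p^3 + 2*p^2 - 3*p - 7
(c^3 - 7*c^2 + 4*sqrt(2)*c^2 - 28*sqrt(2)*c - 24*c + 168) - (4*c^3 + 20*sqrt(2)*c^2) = -3*c^3 - 16*sqrt(2)*c^2 - 7*c^2 - 28*sqrt(2)*c - 24*c + 168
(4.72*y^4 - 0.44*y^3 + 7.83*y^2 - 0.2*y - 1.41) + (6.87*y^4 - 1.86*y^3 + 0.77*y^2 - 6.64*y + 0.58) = 11.59*y^4 - 2.3*y^3 + 8.6*y^2 - 6.84*y - 0.83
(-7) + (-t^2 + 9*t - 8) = -t^2 + 9*t - 15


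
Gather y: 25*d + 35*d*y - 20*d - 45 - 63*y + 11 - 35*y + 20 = 5*d + y*(35*d - 98) - 14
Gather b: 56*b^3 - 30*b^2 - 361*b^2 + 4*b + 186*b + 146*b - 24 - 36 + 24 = 56*b^3 - 391*b^2 + 336*b - 36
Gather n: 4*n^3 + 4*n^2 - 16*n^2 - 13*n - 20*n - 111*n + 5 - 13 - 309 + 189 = 4*n^3 - 12*n^2 - 144*n - 128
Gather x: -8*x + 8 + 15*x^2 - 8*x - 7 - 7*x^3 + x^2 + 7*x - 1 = -7*x^3 + 16*x^2 - 9*x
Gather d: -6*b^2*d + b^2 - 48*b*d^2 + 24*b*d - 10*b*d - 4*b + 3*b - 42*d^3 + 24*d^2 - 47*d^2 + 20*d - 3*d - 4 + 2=b^2 - b - 42*d^3 + d^2*(-48*b - 23) + d*(-6*b^2 + 14*b + 17) - 2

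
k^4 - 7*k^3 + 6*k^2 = k^2*(k - 6)*(k - 1)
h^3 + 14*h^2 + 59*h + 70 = (h + 2)*(h + 5)*(h + 7)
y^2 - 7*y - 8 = (y - 8)*(y + 1)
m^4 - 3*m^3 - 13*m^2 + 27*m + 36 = (m - 4)*(m - 3)*(m + 1)*(m + 3)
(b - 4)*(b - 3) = b^2 - 7*b + 12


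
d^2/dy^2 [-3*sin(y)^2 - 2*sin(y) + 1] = 2*sin(y) - 6*cos(2*y)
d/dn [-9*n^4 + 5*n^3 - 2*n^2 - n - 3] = -36*n^3 + 15*n^2 - 4*n - 1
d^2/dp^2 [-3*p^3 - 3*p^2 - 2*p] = -18*p - 6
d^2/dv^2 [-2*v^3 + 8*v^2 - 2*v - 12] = 16 - 12*v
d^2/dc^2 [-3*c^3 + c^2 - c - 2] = 2 - 18*c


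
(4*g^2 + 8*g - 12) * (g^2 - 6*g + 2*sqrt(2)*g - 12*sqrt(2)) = 4*g^4 - 16*g^3 + 8*sqrt(2)*g^3 - 60*g^2 - 32*sqrt(2)*g^2 - 120*sqrt(2)*g + 72*g + 144*sqrt(2)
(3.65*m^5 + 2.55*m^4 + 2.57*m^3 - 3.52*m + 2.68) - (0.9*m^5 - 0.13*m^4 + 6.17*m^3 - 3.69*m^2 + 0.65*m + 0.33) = 2.75*m^5 + 2.68*m^4 - 3.6*m^3 + 3.69*m^2 - 4.17*m + 2.35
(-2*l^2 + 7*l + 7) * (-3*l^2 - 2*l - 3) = 6*l^4 - 17*l^3 - 29*l^2 - 35*l - 21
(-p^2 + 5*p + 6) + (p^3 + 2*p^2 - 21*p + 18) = p^3 + p^2 - 16*p + 24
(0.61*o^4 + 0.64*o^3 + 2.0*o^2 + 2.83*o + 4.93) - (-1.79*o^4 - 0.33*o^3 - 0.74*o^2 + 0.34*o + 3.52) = 2.4*o^4 + 0.97*o^3 + 2.74*o^2 + 2.49*o + 1.41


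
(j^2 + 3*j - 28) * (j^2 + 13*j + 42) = j^4 + 16*j^3 + 53*j^2 - 238*j - 1176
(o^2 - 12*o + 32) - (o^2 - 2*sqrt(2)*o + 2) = -12*o + 2*sqrt(2)*o + 30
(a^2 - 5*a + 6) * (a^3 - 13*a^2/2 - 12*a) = a^5 - 23*a^4/2 + 53*a^3/2 + 21*a^2 - 72*a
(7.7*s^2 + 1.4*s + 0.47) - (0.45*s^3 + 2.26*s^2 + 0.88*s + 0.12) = -0.45*s^3 + 5.44*s^2 + 0.52*s + 0.35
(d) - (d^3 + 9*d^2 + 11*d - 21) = -d^3 - 9*d^2 - 10*d + 21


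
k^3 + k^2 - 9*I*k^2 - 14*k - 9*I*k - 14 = (k + 1)*(k - 7*I)*(k - 2*I)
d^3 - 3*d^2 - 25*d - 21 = (d - 7)*(d + 1)*(d + 3)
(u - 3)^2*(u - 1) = u^3 - 7*u^2 + 15*u - 9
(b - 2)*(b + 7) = b^2 + 5*b - 14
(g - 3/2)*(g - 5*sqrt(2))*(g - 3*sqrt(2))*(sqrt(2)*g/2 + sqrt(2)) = sqrt(2)*g^4/2 - 8*g^3 + sqrt(2)*g^3/4 - 4*g^2 + 27*sqrt(2)*g^2/2 + 15*sqrt(2)*g/2 + 24*g - 45*sqrt(2)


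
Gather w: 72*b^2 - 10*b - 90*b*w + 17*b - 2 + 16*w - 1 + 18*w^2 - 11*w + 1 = 72*b^2 + 7*b + 18*w^2 + w*(5 - 90*b) - 2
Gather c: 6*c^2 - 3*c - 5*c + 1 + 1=6*c^2 - 8*c + 2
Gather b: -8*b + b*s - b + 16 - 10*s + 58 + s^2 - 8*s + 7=b*(s - 9) + s^2 - 18*s + 81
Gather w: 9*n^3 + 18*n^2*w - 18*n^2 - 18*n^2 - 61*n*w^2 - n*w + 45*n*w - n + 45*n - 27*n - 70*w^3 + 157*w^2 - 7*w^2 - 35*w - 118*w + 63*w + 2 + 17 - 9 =9*n^3 - 36*n^2 + 17*n - 70*w^3 + w^2*(150 - 61*n) + w*(18*n^2 + 44*n - 90) + 10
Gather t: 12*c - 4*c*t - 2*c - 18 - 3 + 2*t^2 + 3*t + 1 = 10*c + 2*t^2 + t*(3 - 4*c) - 20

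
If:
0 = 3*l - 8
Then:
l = 8/3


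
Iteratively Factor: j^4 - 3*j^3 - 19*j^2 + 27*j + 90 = (j + 2)*(j^3 - 5*j^2 - 9*j + 45) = (j + 2)*(j + 3)*(j^2 - 8*j + 15) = (j - 3)*(j + 2)*(j + 3)*(j - 5)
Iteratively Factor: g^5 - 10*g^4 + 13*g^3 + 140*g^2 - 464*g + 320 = (g - 5)*(g^4 - 5*g^3 - 12*g^2 + 80*g - 64) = (g - 5)*(g - 4)*(g^3 - g^2 - 16*g + 16) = (g - 5)*(g - 4)^2*(g^2 + 3*g - 4) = (g - 5)*(g - 4)^2*(g + 4)*(g - 1)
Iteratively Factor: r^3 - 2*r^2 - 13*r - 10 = (r + 2)*(r^2 - 4*r - 5) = (r + 1)*(r + 2)*(r - 5)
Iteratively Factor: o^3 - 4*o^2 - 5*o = (o - 5)*(o^2 + o) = (o - 5)*(o + 1)*(o)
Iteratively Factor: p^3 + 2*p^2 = (p)*(p^2 + 2*p) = p^2*(p + 2)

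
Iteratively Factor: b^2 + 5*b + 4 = (b + 4)*(b + 1)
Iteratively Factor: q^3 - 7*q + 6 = (q + 3)*(q^2 - 3*q + 2) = (q - 2)*(q + 3)*(q - 1)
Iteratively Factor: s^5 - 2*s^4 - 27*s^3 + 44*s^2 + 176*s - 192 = (s + 3)*(s^4 - 5*s^3 - 12*s^2 + 80*s - 64) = (s - 1)*(s + 3)*(s^3 - 4*s^2 - 16*s + 64) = (s - 4)*(s - 1)*(s + 3)*(s^2 - 16) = (s - 4)*(s - 1)*(s + 3)*(s + 4)*(s - 4)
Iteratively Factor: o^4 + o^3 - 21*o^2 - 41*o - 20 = (o + 1)*(o^3 - 21*o - 20) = (o + 1)^2*(o^2 - o - 20) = (o + 1)^2*(o + 4)*(o - 5)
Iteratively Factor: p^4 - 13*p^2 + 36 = (p + 2)*(p^3 - 2*p^2 - 9*p + 18) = (p - 2)*(p + 2)*(p^2 - 9) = (p - 2)*(p + 2)*(p + 3)*(p - 3)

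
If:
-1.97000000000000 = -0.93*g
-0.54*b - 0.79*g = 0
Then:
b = -3.10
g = 2.12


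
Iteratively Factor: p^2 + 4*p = (p)*(p + 4)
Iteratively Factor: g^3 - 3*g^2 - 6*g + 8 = (g + 2)*(g^2 - 5*g + 4) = (g - 4)*(g + 2)*(g - 1)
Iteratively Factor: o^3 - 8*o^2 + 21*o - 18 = (o - 3)*(o^2 - 5*o + 6) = (o - 3)^2*(o - 2)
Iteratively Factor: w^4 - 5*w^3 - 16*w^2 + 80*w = (w + 4)*(w^3 - 9*w^2 + 20*w) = w*(w + 4)*(w^2 - 9*w + 20) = w*(w - 4)*(w + 4)*(w - 5)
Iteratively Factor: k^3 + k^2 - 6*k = (k - 2)*(k^2 + 3*k) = k*(k - 2)*(k + 3)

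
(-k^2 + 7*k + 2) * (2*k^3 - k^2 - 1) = -2*k^5 + 15*k^4 - 3*k^3 - k^2 - 7*k - 2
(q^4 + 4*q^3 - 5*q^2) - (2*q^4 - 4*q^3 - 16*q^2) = -q^4 + 8*q^3 + 11*q^2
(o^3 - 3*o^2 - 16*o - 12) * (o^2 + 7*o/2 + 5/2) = o^5 + o^4/2 - 24*o^3 - 151*o^2/2 - 82*o - 30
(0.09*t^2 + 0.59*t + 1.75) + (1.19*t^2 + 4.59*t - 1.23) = 1.28*t^2 + 5.18*t + 0.52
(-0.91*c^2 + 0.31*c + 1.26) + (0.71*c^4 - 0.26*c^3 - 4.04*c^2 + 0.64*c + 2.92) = 0.71*c^4 - 0.26*c^3 - 4.95*c^2 + 0.95*c + 4.18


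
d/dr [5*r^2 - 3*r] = 10*r - 3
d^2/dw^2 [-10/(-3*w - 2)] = 180/(3*w + 2)^3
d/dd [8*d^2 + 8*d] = 16*d + 8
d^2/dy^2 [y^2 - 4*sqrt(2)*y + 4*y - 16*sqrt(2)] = 2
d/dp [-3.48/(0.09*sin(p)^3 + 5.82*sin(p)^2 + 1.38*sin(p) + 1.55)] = (0.9396*sin(p)^2 + 40.5072*sin(p) + 4.8024)*cos(p)/(0.09*sin(p)^3 + 5.82*sin(p)^2 + 1.38*sin(p) + 1.55)^2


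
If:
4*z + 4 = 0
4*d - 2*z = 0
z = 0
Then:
No Solution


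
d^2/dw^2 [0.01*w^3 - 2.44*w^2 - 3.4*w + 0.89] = 0.06*w - 4.88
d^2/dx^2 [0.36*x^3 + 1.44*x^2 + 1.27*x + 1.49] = 2.16*x + 2.88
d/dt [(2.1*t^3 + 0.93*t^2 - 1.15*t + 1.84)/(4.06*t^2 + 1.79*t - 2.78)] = (8.526*t^4 + 7.518*t^3 - 11.1803*t^2 - 20.1116*t - 0.0966000000000005)/(16.4836*t^4 + 14.5348*t^3 - 19.3695*t^2 - 9.9524*t + 7.7284)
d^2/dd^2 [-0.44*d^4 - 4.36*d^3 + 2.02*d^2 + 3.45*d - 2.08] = -5.28*d^2 - 26.16*d + 4.04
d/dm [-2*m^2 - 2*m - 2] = -4*m - 2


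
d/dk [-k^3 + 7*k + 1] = 7 - 3*k^2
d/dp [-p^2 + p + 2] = 1 - 2*p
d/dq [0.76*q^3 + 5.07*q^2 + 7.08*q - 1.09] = 2.28*q^2 + 10.14*q + 7.08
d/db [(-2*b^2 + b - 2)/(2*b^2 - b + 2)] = 0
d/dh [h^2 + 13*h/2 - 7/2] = 2*h + 13/2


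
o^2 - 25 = (o - 5)*(o + 5)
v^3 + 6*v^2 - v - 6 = (v - 1)*(v + 1)*(v + 6)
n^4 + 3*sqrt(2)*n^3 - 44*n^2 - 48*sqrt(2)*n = n*(n - 4*sqrt(2))*(n + sqrt(2))*(n + 6*sqrt(2))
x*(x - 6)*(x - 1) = x^3 - 7*x^2 + 6*x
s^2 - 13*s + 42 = (s - 7)*(s - 6)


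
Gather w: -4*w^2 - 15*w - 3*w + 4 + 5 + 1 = -4*w^2 - 18*w + 10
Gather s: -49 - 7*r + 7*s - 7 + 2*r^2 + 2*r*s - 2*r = 2*r^2 - 9*r + s*(2*r + 7) - 56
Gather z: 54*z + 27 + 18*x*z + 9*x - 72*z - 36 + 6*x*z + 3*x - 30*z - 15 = 12*x + z*(24*x - 48) - 24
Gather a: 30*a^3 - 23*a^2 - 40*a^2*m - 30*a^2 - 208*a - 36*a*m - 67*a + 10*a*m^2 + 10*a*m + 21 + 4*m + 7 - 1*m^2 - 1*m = 30*a^3 + a^2*(-40*m - 53) + a*(10*m^2 - 26*m - 275) - m^2 + 3*m + 28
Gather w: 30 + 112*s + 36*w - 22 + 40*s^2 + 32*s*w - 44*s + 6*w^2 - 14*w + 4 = 40*s^2 + 68*s + 6*w^2 + w*(32*s + 22) + 12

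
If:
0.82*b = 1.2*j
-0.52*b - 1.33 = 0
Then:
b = -2.56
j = -1.75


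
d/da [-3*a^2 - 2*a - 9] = -6*a - 2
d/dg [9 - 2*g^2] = -4*g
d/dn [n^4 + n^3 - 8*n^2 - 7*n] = 4*n^3 + 3*n^2 - 16*n - 7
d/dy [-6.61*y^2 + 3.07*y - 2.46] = 3.07 - 13.22*y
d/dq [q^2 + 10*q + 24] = 2*q + 10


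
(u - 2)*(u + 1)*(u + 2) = u^3 + u^2 - 4*u - 4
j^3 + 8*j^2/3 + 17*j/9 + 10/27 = (j + 1/3)*(j + 2/3)*(j + 5/3)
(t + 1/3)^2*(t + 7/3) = t^3 + 3*t^2 + 5*t/3 + 7/27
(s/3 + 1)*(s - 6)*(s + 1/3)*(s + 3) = s^4/3 + s^3/9 - 9*s^2 - 21*s - 6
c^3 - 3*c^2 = c^2*(c - 3)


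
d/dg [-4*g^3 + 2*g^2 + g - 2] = -12*g^2 + 4*g + 1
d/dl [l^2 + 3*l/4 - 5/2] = 2*l + 3/4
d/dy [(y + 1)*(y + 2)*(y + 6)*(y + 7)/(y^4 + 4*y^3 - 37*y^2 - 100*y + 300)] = 12*(-y^4 - 8*y^3 - 8*y^2 + 88*y + 125)/(y^6 - 4*y^5 - 46*y^4 + 200*y^3 + 425*y^2 - 2500*y + 2500)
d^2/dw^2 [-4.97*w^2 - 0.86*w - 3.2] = -9.94000000000000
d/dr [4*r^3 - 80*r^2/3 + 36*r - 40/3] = 12*r^2 - 160*r/3 + 36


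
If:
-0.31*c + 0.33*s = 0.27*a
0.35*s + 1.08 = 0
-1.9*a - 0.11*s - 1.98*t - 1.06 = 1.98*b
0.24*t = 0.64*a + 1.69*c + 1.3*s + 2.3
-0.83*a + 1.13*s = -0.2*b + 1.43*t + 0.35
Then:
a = -9.81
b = 5.30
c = 5.26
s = -3.09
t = 3.75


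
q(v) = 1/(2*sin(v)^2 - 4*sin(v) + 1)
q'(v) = (-4*sin(v)*cos(v) + 4*cos(v))/(2*sin(v)^2 - 4*sin(v) + 1)^2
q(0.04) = 1.19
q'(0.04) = 5.40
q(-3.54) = -3.99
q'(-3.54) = -35.88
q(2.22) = -1.09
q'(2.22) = -0.58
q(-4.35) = -1.01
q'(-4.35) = -0.09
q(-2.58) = 0.27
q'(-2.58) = -0.38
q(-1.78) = 0.15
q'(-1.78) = -0.04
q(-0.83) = 0.20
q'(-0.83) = 0.18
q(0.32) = -16.57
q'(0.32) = 714.29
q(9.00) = -3.24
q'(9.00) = -22.47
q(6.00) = 0.44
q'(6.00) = 0.95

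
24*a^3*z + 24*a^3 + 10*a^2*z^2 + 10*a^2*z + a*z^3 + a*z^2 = (4*a + z)*(6*a + z)*(a*z + a)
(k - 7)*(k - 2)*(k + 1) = k^3 - 8*k^2 + 5*k + 14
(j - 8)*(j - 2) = j^2 - 10*j + 16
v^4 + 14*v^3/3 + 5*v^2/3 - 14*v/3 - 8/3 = (v - 1)*(v + 2/3)*(v + 1)*(v + 4)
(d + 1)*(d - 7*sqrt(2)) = d^2 - 7*sqrt(2)*d + d - 7*sqrt(2)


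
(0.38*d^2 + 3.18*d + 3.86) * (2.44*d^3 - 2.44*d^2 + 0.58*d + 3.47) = 0.9272*d^5 + 6.832*d^4 + 1.8796*d^3 - 6.2554*d^2 + 13.2734*d + 13.3942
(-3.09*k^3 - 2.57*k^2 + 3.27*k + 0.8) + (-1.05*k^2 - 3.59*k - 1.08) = -3.09*k^3 - 3.62*k^2 - 0.32*k - 0.28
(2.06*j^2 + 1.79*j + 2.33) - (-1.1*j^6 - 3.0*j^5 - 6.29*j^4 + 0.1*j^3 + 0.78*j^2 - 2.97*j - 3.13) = 1.1*j^6 + 3.0*j^5 + 6.29*j^4 - 0.1*j^3 + 1.28*j^2 + 4.76*j + 5.46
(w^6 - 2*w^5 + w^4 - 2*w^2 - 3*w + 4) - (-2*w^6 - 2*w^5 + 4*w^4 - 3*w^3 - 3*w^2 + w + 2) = 3*w^6 - 3*w^4 + 3*w^3 + w^2 - 4*w + 2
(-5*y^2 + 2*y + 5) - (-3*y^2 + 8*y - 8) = -2*y^2 - 6*y + 13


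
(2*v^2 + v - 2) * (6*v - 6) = 12*v^3 - 6*v^2 - 18*v + 12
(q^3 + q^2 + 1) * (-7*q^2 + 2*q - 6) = -7*q^5 - 5*q^4 - 4*q^3 - 13*q^2 + 2*q - 6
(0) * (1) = 0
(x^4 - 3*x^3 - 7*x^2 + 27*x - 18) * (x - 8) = x^5 - 11*x^4 + 17*x^3 + 83*x^2 - 234*x + 144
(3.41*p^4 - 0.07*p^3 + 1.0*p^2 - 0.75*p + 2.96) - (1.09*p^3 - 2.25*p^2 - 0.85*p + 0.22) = 3.41*p^4 - 1.16*p^3 + 3.25*p^2 + 0.1*p + 2.74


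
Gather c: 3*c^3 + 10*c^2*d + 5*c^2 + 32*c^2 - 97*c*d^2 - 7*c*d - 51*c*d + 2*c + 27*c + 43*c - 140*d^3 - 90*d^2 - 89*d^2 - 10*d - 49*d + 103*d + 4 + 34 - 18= 3*c^3 + c^2*(10*d + 37) + c*(-97*d^2 - 58*d + 72) - 140*d^3 - 179*d^2 + 44*d + 20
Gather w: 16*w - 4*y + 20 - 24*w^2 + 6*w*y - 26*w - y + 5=-24*w^2 + w*(6*y - 10) - 5*y + 25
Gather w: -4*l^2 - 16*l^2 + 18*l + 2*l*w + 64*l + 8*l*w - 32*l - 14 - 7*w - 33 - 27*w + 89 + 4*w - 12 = -20*l^2 + 50*l + w*(10*l - 30) + 30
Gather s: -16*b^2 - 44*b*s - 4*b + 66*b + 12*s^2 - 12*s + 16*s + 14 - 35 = -16*b^2 + 62*b + 12*s^2 + s*(4 - 44*b) - 21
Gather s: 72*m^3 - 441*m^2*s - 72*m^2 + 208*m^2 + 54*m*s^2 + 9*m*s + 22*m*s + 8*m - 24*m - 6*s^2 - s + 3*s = 72*m^3 + 136*m^2 - 16*m + s^2*(54*m - 6) + s*(-441*m^2 + 31*m + 2)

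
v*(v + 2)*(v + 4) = v^3 + 6*v^2 + 8*v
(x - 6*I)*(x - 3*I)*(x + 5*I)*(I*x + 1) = I*x^4 + 5*x^3 + 23*I*x^2 + 117*x - 90*I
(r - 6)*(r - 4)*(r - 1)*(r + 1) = r^4 - 10*r^3 + 23*r^2 + 10*r - 24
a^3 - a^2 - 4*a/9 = a*(a - 4/3)*(a + 1/3)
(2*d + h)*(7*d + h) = 14*d^2 + 9*d*h + h^2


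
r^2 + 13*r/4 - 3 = (r - 3/4)*(r + 4)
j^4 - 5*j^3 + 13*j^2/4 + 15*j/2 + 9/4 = (j - 3)^2*(j + 1/2)^2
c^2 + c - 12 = (c - 3)*(c + 4)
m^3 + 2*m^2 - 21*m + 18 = (m - 3)*(m - 1)*(m + 6)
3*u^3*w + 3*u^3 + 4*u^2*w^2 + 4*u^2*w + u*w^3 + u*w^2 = (u + w)*(3*u + w)*(u*w + u)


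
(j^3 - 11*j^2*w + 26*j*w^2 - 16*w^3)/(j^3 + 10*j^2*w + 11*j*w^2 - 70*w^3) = (j^2 - 9*j*w + 8*w^2)/(j^2 + 12*j*w + 35*w^2)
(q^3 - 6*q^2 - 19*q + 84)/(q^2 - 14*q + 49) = (q^2 + q - 12)/(q - 7)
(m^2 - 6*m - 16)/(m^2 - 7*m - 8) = (m + 2)/(m + 1)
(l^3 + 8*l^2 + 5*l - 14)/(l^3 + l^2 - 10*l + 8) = (l^2 + 9*l + 14)/(l^2 + 2*l - 8)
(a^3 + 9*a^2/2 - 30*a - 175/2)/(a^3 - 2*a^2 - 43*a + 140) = (a + 5/2)/(a - 4)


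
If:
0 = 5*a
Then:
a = 0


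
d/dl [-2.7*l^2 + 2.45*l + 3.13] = 2.45 - 5.4*l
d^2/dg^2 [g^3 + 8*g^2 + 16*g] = 6*g + 16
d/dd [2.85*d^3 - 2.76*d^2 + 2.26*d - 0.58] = 8.55*d^2 - 5.52*d + 2.26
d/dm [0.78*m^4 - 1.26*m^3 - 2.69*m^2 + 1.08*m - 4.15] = 3.12*m^3 - 3.78*m^2 - 5.38*m + 1.08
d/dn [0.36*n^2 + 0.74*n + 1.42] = 0.72*n + 0.74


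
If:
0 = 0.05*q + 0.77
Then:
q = -15.40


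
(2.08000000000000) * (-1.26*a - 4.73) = -2.6208*a - 9.8384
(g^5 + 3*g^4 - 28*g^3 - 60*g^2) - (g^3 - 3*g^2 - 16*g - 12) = g^5 + 3*g^4 - 29*g^3 - 57*g^2 + 16*g + 12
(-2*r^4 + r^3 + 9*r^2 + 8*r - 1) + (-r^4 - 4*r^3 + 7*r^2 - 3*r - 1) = -3*r^4 - 3*r^3 + 16*r^2 + 5*r - 2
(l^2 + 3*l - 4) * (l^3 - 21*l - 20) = l^5 + 3*l^4 - 25*l^3 - 83*l^2 + 24*l + 80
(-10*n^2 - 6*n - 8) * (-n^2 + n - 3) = 10*n^4 - 4*n^3 + 32*n^2 + 10*n + 24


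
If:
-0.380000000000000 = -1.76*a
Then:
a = 0.22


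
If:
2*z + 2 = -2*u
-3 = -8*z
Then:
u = -11/8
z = 3/8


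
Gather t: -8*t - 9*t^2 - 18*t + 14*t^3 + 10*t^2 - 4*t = 14*t^3 + t^2 - 30*t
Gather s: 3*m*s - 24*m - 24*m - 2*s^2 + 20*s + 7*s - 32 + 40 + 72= -48*m - 2*s^2 + s*(3*m + 27) + 80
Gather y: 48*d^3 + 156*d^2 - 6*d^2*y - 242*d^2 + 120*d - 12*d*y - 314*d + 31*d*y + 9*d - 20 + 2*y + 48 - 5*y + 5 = 48*d^3 - 86*d^2 - 185*d + y*(-6*d^2 + 19*d - 3) + 33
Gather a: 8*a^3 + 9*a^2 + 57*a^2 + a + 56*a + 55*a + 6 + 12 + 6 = 8*a^3 + 66*a^2 + 112*a + 24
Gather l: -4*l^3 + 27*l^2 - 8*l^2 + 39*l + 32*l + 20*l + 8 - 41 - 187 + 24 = -4*l^3 + 19*l^2 + 91*l - 196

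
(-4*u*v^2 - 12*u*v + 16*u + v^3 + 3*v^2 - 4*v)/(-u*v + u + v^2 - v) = (4*u*v + 16*u - v^2 - 4*v)/(u - v)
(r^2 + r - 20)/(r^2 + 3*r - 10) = (r - 4)/(r - 2)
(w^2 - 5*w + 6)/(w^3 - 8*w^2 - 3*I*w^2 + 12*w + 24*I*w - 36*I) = (w - 3)/(w^2 - 3*w*(2 + I) + 18*I)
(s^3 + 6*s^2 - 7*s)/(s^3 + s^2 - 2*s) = (s + 7)/(s + 2)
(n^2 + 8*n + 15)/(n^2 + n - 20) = (n + 3)/(n - 4)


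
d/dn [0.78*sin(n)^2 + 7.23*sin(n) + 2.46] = (1.56*sin(n) + 7.23)*cos(n)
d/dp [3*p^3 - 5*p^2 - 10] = p*(9*p - 10)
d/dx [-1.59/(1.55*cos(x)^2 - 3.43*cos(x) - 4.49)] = (5.4537 - 4.929*cos(x))*sin(x)/(-1.55*cos(x)^2 + 3.43*cos(x) + 4.49)^2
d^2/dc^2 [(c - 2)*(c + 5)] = 2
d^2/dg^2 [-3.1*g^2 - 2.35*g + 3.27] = -6.20000000000000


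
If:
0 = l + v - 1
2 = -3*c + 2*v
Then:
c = 2*v/3 - 2/3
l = 1 - v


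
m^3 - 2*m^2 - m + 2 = (m - 2)*(m - 1)*(m + 1)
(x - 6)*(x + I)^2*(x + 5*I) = x^4 - 6*x^3 + 7*I*x^3 - 11*x^2 - 42*I*x^2 + 66*x - 5*I*x + 30*I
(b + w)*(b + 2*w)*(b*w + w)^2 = b^4*w^2 + 3*b^3*w^3 + 2*b^3*w^2 + 2*b^2*w^4 + 6*b^2*w^3 + b^2*w^2 + 4*b*w^4 + 3*b*w^3 + 2*w^4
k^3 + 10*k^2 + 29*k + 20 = (k + 1)*(k + 4)*(k + 5)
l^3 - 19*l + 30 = (l - 3)*(l - 2)*(l + 5)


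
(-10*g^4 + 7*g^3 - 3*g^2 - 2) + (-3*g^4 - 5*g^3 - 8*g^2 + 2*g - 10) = -13*g^4 + 2*g^3 - 11*g^2 + 2*g - 12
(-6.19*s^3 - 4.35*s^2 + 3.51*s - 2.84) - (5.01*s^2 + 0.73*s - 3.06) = -6.19*s^3 - 9.36*s^2 + 2.78*s + 0.22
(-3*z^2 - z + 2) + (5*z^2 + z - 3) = 2*z^2 - 1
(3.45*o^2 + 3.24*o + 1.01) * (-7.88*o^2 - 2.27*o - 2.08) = -27.186*o^4 - 33.3627*o^3 - 22.4896*o^2 - 9.0319*o - 2.1008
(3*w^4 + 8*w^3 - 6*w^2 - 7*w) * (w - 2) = 3*w^5 + 2*w^4 - 22*w^3 + 5*w^2 + 14*w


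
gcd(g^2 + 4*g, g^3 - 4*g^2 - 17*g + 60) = g + 4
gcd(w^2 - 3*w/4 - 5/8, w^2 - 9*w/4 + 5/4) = w - 5/4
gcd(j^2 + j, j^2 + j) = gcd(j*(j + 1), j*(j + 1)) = j^2 + j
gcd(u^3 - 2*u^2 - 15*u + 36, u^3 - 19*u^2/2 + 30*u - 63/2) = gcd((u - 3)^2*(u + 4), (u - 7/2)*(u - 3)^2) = u^2 - 6*u + 9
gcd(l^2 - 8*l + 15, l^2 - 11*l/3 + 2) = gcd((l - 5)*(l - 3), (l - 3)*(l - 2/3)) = l - 3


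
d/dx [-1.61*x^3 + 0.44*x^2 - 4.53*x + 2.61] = -4.83*x^2 + 0.88*x - 4.53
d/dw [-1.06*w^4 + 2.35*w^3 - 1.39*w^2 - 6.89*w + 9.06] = -4.24*w^3 + 7.05*w^2 - 2.78*w - 6.89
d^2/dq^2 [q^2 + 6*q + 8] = 2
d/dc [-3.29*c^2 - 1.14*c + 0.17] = -6.58*c - 1.14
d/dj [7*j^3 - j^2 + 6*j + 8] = 21*j^2 - 2*j + 6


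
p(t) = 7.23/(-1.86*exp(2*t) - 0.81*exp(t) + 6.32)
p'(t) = 7.23*(3.72*exp(2*t) + 0.81*exp(t))/(-1.86*exp(2*t) - 0.81*exp(t) + 6.32)^2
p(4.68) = -0.00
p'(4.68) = 0.00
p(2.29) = -0.04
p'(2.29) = 0.08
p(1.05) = -0.65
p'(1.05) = 1.89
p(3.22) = -0.01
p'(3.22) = 0.01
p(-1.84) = 1.18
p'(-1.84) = 0.04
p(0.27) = 3.50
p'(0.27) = 12.60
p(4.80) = -0.00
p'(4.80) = 0.00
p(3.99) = -0.00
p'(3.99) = 0.00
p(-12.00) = 1.14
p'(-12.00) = 0.00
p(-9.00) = 1.14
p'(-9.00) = 0.00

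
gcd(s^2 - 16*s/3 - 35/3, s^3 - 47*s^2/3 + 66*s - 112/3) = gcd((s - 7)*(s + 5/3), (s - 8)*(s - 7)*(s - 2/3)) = s - 7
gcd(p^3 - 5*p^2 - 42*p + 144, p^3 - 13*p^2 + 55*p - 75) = p - 3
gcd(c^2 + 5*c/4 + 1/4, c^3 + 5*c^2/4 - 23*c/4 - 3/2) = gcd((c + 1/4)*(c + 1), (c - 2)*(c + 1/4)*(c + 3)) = c + 1/4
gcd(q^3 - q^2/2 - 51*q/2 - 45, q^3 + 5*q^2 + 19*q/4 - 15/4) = q^2 + 11*q/2 + 15/2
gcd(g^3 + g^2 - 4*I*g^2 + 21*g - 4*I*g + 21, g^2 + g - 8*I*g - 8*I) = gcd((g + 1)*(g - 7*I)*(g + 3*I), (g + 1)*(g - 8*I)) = g + 1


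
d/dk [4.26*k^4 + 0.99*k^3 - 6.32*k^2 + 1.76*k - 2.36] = 17.04*k^3 + 2.97*k^2 - 12.64*k + 1.76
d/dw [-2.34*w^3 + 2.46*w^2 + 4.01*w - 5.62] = -7.02*w^2 + 4.92*w + 4.01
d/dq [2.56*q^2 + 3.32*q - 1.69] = 5.12*q + 3.32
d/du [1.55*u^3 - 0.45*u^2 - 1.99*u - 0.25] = 4.65*u^2 - 0.9*u - 1.99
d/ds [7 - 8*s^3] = -24*s^2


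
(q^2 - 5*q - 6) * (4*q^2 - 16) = 4*q^4 - 20*q^3 - 40*q^2 + 80*q + 96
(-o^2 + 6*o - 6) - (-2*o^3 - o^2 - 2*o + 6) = 2*o^3 + 8*o - 12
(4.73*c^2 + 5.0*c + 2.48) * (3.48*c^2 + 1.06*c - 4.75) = 16.4604*c^4 + 22.4138*c^3 - 8.5371*c^2 - 21.1212*c - 11.78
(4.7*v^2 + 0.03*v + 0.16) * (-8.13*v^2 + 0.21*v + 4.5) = -38.211*v^4 + 0.7431*v^3 + 19.8555*v^2 + 0.1686*v + 0.72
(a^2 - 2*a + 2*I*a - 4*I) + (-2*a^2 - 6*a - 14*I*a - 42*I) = -a^2 - 8*a - 12*I*a - 46*I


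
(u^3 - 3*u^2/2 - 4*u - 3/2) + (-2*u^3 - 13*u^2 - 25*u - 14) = -u^3 - 29*u^2/2 - 29*u - 31/2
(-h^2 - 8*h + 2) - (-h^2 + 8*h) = 2 - 16*h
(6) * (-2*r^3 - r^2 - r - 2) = -12*r^3 - 6*r^2 - 6*r - 12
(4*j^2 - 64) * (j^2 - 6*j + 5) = 4*j^4 - 24*j^3 - 44*j^2 + 384*j - 320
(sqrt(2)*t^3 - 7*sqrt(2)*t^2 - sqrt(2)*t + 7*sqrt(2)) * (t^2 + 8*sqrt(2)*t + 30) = sqrt(2)*t^5 - 7*sqrt(2)*t^4 + 16*t^4 - 112*t^3 + 29*sqrt(2)*t^3 - 203*sqrt(2)*t^2 - 16*t^2 - 30*sqrt(2)*t + 112*t + 210*sqrt(2)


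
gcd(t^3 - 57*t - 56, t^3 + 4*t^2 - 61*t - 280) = t^2 - t - 56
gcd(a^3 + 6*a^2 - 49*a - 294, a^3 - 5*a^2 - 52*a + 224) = a + 7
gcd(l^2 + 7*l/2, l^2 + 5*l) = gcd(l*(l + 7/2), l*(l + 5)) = l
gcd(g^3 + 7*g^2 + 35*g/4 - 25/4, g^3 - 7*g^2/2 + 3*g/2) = g - 1/2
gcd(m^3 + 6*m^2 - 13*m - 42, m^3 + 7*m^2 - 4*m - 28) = m^2 + 9*m + 14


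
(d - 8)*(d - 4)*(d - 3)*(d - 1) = d^4 - 16*d^3 + 83*d^2 - 164*d + 96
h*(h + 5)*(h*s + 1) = h^3*s + 5*h^2*s + h^2 + 5*h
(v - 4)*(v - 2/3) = v^2 - 14*v/3 + 8/3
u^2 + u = u*(u + 1)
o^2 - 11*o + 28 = (o - 7)*(o - 4)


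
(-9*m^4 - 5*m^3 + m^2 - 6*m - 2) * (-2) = 18*m^4 + 10*m^3 - 2*m^2 + 12*m + 4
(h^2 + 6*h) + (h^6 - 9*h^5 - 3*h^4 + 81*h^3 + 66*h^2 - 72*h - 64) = h^6 - 9*h^5 - 3*h^4 + 81*h^3 + 67*h^2 - 66*h - 64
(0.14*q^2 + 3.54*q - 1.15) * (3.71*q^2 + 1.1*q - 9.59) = 0.5194*q^4 + 13.2874*q^3 - 1.7151*q^2 - 35.2136*q + 11.0285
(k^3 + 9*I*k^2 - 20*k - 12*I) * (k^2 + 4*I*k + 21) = k^5 + 13*I*k^4 - 35*k^3 + 97*I*k^2 - 372*k - 252*I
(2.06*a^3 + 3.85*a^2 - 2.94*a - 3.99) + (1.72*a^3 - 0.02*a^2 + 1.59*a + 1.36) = 3.78*a^3 + 3.83*a^2 - 1.35*a - 2.63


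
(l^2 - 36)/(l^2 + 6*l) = (l - 6)/l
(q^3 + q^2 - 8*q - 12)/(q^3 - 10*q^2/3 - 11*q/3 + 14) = 3*(q + 2)/(3*q - 7)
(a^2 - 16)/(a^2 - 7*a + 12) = (a + 4)/(a - 3)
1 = 1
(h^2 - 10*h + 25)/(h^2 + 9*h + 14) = (h^2 - 10*h + 25)/(h^2 + 9*h + 14)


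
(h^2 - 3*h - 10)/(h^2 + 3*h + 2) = (h - 5)/(h + 1)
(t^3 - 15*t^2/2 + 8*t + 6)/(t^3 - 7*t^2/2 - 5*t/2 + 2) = (2*t^3 - 15*t^2 + 16*t + 12)/(2*t^3 - 7*t^2 - 5*t + 4)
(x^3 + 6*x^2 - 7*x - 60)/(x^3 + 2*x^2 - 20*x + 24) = (x^3 + 6*x^2 - 7*x - 60)/(x^3 + 2*x^2 - 20*x + 24)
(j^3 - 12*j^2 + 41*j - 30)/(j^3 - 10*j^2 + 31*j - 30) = (j^2 - 7*j + 6)/(j^2 - 5*j + 6)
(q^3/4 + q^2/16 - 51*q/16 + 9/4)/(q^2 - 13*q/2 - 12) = (-4*q^3 - q^2 + 51*q - 36)/(8*(-2*q^2 + 13*q + 24))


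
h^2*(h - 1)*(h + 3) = h^4 + 2*h^3 - 3*h^2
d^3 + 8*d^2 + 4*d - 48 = (d - 2)*(d + 4)*(d + 6)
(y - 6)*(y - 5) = y^2 - 11*y + 30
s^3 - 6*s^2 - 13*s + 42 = (s - 7)*(s - 2)*(s + 3)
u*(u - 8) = u^2 - 8*u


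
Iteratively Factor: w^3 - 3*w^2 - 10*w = (w - 5)*(w^2 + 2*w) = w*(w - 5)*(w + 2)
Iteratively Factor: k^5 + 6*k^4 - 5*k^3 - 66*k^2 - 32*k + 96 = (k + 2)*(k^4 + 4*k^3 - 13*k^2 - 40*k + 48) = (k - 3)*(k + 2)*(k^3 + 7*k^2 + 8*k - 16) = (k - 3)*(k + 2)*(k + 4)*(k^2 + 3*k - 4) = (k - 3)*(k - 1)*(k + 2)*(k + 4)*(k + 4)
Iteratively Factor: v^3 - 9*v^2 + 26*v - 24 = (v - 4)*(v^2 - 5*v + 6) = (v - 4)*(v - 2)*(v - 3)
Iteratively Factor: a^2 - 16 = (a - 4)*(a + 4)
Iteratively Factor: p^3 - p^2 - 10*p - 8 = (p + 1)*(p^2 - 2*p - 8) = (p + 1)*(p + 2)*(p - 4)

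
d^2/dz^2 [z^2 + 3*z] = 2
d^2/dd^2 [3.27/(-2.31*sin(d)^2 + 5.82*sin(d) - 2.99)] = (69.796188*sin(d)^4 - 131.887602*sin(d)^3 - 84.273786*sin(d)^2 + 320.67909*sin(d) - 176.35437)/(2.31*sin(d)^2 - 5.82*sin(d) + 2.99)^3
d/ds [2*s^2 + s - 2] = 4*s + 1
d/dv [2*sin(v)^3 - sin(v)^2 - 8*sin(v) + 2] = 2*(3*sin(v)^2 - sin(v) - 4)*cos(v)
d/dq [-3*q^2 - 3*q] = -6*q - 3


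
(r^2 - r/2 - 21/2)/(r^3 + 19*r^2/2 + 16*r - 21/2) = (2*r - 7)/(2*r^2 + 13*r - 7)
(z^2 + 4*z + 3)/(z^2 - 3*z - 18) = (z + 1)/(z - 6)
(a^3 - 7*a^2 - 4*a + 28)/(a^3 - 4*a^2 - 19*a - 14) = (a - 2)/(a + 1)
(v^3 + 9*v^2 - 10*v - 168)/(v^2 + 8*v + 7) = (v^2 + 2*v - 24)/(v + 1)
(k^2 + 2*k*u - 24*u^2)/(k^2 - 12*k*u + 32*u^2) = (-k - 6*u)/(-k + 8*u)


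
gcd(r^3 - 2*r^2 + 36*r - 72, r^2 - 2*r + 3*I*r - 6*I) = r - 2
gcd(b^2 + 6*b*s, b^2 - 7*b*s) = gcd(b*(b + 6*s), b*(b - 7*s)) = b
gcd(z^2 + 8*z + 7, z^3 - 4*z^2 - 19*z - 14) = z + 1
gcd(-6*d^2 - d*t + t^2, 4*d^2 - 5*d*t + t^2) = 1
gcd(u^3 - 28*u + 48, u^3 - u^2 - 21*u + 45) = 1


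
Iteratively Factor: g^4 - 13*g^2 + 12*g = (g + 4)*(g^3 - 4*g^2 + 3*g) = g*(g + 4)*(g^2 - 4*g + 3) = g*(g - 1)*(g + 4)*(g - 3)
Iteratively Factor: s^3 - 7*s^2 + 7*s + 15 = (s - 3)*(s^2 - 4*s - 5) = (s - 5)*(s - 3)*(s + 1)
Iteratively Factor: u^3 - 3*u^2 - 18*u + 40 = (u - 2)*(u^2 - u - 20) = (u - 5)*(u - 2)*(u + 4)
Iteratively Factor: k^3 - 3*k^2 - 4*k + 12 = (k - 2)*(k^2 - k - 6) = (k - 3)*(k - 2)*(k + 2)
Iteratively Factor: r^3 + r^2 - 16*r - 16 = (r + 1)*(r^2 - 16) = (r + 1)*(r + 4)*(r - 4)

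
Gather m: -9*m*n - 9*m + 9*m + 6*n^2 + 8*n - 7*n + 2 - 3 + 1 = -9*m*n + 6*n^2 + n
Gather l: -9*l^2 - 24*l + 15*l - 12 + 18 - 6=-9*l^2 - 9*l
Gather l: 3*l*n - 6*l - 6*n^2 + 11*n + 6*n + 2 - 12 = l*(3*n - 6) - 6*n^2 + 17*n - 10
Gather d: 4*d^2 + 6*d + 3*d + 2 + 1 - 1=4*d^2 + 9*d + 2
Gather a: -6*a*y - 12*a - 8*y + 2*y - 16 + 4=a*(-6*y - 12) - 6*y - 12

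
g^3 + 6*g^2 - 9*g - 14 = (g - 2)*(g + 1)*(g + 7)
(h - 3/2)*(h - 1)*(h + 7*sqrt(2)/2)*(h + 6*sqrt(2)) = h^4 - 5*h^3/2 + 19*sqrt(2)*h^3/2 - 95*sqrt(2)*h^2/4 + 87*h^2/2 - 105*h + 57*sqrt(2)*h/4 + 63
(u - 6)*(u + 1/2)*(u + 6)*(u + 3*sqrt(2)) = u^4 + u^3/2 + 3*sqrt(2)*u^3 - 36*u^2 + 3*sqrt(2)*u^2/2 - 108*sqrt(2)*u - 18*u - 54*sqrt(2)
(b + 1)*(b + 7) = b^2 + 8*b + 7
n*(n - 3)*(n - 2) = n^3 - 5*n^2 + 6*n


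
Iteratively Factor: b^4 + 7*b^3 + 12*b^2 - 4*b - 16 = (b - 1)*(b^3 + 8*b^2 + 20*b + 16) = (b - 1)*(b + 2)*(b^2 + 6*b + 8) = (b - 1)*(b + 2)*(b + 4)*(b + 2)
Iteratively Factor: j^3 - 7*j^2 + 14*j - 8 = (j - 1)*(j^2 - 6*j + 8) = (j - 4)*(j - 1)*(j - 2)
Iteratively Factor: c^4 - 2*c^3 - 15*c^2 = (c)*(c^3 - 2*c^2 - 15*c) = c*(c + 3)*(c^2 - 5*c) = c*(c - 5)*(c + 3)*(c)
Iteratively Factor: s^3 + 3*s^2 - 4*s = (s)*(s^2 + 3*s - 4) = s*(s - 1)*(s + 4)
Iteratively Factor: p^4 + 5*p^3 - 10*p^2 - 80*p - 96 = (p - 4)*(p^3 + 9*p^2 + 26*p + 24) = (p - 4)*(p + 3)*(p^2 + 6*p + 8) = (p - 4)*(p + 3)*(p + 4)*(p + 2)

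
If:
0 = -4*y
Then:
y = 0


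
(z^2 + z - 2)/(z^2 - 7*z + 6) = (z + 2)/(z - 6)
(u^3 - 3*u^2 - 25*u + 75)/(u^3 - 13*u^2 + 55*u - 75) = (u + 5)/(u - 5)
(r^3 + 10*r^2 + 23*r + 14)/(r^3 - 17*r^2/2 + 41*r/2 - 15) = 2*(r^3 + 10*r^2 + 23*r + 14)/(2*r^3 - 17*r^2 + 41*r - 30)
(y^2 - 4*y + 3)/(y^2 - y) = (y - 3)/y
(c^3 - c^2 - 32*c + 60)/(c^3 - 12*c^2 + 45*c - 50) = (c + 6)/(c - 5)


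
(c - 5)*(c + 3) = c^2 - 2*c - 15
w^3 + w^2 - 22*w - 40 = (w - 5)*(w + 2)*(w + 4)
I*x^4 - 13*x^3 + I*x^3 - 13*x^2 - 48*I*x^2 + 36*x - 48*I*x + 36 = (x + I)*(x + 6*I)^2*(I*x + I)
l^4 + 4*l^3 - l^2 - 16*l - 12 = (l - 2)*(l + 1)*(l + 2)*(l + 3)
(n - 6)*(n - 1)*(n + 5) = n^3 - 2*n^2 - 29*n + 30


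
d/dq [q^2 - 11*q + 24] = 2*q - 11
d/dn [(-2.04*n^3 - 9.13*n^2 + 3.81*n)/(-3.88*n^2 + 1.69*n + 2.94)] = (7.9152*n^4 - 6.8952*n^3 - 18.6397*n^2 - 53.6844*n + 11.2014)/(15.0544*n^4 - 13.1144*n^3 - 19.9583*n^2 + 9.9372*n + 8.6436)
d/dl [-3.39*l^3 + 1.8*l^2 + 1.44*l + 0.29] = -10.17*l^2 + 3.6*l + 1.44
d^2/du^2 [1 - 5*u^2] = -10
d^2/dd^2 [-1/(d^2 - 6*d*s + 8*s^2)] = 2*(d^2 - 6*d*s + 8*s^2 - 4*(d - 3*s)^2)/(d^2 - 6*d*s + 8*s^2)^3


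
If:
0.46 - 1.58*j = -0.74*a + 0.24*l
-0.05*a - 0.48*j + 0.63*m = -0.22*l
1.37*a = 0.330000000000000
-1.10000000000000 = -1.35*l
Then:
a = 0.24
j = 0.28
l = 0.81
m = -0.05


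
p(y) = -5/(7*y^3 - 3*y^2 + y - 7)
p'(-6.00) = 0.00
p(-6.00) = 0.00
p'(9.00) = 0.00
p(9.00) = 0.00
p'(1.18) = 51.19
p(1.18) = -3.32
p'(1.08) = 263.02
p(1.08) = 8.32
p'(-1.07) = 0.39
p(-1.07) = 0.25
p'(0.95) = 9.38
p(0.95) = 1.81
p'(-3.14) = 0.02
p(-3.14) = 0.02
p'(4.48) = 0.01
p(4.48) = -0.01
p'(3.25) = 0.02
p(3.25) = -0.02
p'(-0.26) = 0.35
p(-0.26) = 0.66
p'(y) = -5*(-21*y^2 + 6*y - 1)/(7*y^3 - 3*y^2 + y - 7)^2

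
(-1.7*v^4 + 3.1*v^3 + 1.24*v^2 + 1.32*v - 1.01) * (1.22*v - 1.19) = -2.074*v^5 + 5.805*v^4 - 2.1762*v^3 + 0.1348*v^2 - 2.803*v + 1.2019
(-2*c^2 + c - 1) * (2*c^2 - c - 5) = -4*c^4 + 4*c^3 + 7*c^2 - 4*c + 5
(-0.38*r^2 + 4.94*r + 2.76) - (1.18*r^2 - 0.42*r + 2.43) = -1.56*r^2 + 5.36*r + 0.33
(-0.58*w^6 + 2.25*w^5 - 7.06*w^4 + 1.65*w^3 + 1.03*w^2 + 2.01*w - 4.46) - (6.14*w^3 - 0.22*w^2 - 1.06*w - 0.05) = -0.58*w^6 + 2.25*w^5 - 7.06*w^4 - 4.49*w^3 + 1.25*w^2 + 3.07*w - 4.41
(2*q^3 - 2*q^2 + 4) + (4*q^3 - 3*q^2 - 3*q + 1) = 6*q^3 - 5*q^2 - 3*q + 5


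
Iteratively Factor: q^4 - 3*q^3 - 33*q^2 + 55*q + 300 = (q - 5)*(q^3 + 2*q^2 - 23*q - 60) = (q - 5)*(q + 4)*(q^2 - 2*q - 15) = (q - 5)^2*(q + 4)*(q + 3)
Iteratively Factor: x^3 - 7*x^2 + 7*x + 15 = (x - 3)*(x^2 - 4*x - 5) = (x - 5)*(x - 3)*(x + 1)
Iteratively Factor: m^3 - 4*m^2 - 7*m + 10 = (m + 2)*(m^2 - 6*m + 5) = (m - 5)*(m + 2)*(m - 1)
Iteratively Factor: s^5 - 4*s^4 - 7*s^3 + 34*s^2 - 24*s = (s - 4)*(s^4 - 7*s^2 + 6*s) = (s - 4)*(s - 2)*(s^3 + 2*s^2 - 3*s) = s*(s - 4)*(s - 2)*(s^2 + 2*s - 3) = s*(s - 4)*(s - 2)*(s - 1)*(s + 3)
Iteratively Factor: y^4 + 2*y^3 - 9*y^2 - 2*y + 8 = (y + 4)*(y^3 - 2*y^2 - y + 2) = (y - 1)*(y + 4)*(y^2 - y - 2) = (y - 2)*(y - 1)*(y + 4)*(y + 1)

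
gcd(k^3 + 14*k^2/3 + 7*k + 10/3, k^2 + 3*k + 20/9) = k + 5/3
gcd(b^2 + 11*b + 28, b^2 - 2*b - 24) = b + 4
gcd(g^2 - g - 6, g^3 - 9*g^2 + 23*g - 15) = g - 3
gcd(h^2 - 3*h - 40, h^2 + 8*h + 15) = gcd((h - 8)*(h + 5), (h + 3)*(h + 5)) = h + 5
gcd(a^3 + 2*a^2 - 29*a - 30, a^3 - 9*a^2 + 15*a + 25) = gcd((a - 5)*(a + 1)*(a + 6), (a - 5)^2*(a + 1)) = a^2 - 4*a - 5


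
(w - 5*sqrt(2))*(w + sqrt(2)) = w^2 - 4*sqrt(2)*w - 10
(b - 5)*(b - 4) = b^2 - 9*b + 20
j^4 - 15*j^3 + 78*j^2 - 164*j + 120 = (j - 6)*(j - 5)*(j - 2)^2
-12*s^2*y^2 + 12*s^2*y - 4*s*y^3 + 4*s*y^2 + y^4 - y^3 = y*(-6*s + y)*(2*s + y)*(y - 1)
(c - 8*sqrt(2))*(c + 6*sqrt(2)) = c^2 - 2*sqrt(2)*c - 96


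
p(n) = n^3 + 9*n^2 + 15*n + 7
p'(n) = 3*n^2 + 18*n + 15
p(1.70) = 63.42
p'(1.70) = 54.27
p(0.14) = 9.28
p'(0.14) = 17.58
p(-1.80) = 3.33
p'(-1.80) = -7.68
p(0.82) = 25.90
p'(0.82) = 31.78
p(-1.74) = 2.88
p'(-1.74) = -7.24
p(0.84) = 26.54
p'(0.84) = 32.24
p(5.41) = 509.90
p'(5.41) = 200.18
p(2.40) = 108.66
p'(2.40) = 75.48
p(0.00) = 7.00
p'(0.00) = 15.00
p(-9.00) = -128.00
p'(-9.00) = 96.00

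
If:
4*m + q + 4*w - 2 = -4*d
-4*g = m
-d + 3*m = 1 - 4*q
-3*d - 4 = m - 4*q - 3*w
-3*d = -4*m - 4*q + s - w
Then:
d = 67/42 - 103*w/42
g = 65/168 - 83*w/168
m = 83*w/42 - 65/42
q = 38/21 - 44*w/21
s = 331*w/42 - 157/42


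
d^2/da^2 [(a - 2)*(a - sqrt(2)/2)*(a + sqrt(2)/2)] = 6*a - 4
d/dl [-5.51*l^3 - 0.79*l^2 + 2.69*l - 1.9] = -16.53*l^2 - 1.58*l + 2.69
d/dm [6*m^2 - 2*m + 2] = 12*m - 2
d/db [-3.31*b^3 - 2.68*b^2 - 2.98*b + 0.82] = -9.93*b^2 - 5.36*b - 2.98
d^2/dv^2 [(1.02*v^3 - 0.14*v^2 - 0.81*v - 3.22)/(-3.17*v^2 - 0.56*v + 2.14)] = (-1.4210854715202e-14*v^5 + 3.5527136788005e-15*v^4 + 1.303466*v^3 + 207.177348*v^2 + 39.23898*v + 48.930952)/(31.855013*v^6 + 16.882152*v^5 - 61.531602*v^4 - 22.617952*v^3 + 41.538684*v^2 + 7.693728*v - 9.800344)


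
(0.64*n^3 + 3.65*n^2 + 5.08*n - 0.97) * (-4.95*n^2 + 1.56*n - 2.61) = -3.168*n^5 - 17.0691*n^4 - 21.1224*n^3 + 3.1998*n^2 - 14.772*n + 2.5317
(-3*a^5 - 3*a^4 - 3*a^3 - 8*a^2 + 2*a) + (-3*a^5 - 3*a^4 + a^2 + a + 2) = -6*a^5 - 6*a^4 - 3*a^3 - 7*a^2 + 3*a + 2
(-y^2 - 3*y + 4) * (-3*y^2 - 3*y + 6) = 3*y^4 + 12*y^3 - 9*y^2 - 30*y + 24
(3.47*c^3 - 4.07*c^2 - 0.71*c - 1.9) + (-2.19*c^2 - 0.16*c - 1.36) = 3.47*c^3 - 6.26*c^2 - 0.87*c - 3.26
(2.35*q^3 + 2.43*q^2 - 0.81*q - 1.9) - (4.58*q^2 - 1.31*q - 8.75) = 2.35*q^3 - 2.15*q^2 + 0.5*q + 6.85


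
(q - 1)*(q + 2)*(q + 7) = q^3 + 8*q^2 + 5*q - 14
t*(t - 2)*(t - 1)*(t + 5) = t^4 + 2*t^3 - 13*t^2 + 10*t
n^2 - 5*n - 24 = (n - 8)*(n + 3)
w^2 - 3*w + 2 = (w - 2)*(w - 1)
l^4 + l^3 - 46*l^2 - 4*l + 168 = (l - 6)*(l - 2)*(l + 2)*(l + 7)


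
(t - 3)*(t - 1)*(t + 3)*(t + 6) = t^4 + 5*t^3 - 15*t^2 - 45*t + 54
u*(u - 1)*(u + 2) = u^3 + u^2 - 2*u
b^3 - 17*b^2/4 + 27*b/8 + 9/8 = (b - 3)*(b - 3/2)*(b + 1/4)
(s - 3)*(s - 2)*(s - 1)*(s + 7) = s^4 + s^3 - 31*s^2 + 71*s - 42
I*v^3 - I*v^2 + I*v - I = (v - I)*(v + I)*(I*v - I)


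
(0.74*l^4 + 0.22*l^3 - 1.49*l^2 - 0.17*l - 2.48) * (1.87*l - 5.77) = 1.3838*l^5 - 3.8584*l^4 - 4.0557*l^3 + 8.2794*l^2 - 3.6567*l + 14.3096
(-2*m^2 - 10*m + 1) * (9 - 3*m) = 6*m^3 + 12*m^2 - 93*m + 9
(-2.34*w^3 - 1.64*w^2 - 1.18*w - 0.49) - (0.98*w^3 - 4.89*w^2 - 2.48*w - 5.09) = -3.32*w^3 + 3.25*w^2 + 1.3*w + 4.6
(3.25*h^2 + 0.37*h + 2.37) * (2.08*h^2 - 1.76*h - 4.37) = 6.76*h^4 - 4.9504*h^3 - 9.9241*h^2 - 5.7881*h - 10.3569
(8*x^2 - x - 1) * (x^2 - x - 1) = 8*x^4 - 9*x^3 - 8*x^2 + 2*x + 1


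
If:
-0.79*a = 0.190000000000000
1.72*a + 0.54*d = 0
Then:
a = -0.24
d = 0.77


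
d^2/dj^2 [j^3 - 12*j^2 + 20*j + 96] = 6*j - 24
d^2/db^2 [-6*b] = 0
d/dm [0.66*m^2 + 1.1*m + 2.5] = 1.32*m + 1.1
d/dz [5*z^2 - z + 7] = 10*z - 1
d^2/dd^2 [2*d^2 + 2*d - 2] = 4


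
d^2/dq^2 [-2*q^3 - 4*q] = -12*q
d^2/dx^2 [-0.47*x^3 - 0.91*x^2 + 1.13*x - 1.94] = -2.82*x - 1.82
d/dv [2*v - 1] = 2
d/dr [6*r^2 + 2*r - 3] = 12*r + 2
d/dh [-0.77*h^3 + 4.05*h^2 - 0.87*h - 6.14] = -2.31*h^2 + 8.1*h - 0.87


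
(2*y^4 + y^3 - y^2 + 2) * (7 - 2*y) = -4*y^5 + 12*y^4 + 9*y^3 - 7*y^2 - 4*y + 14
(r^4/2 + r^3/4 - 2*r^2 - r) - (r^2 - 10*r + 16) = r^4/2 + r^3/4 - 3*r^2 + 9*r - 16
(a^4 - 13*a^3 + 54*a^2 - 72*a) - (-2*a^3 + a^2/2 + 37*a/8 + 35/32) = a^4 - 11*a^3 + 107*a^2/2 - 613*a/8 - 35/32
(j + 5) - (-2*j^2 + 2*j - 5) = 2*j^2 - j + 10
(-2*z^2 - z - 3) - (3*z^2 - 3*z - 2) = -5*z^2 + 2*z - 1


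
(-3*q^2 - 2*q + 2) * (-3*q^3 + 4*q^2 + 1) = 9*q^5 - 6*q^4 - 14*q^3 + 5*q^2 - 2*q + 2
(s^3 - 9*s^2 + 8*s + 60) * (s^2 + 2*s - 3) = s^5 - 7*s^4 - 13*s^3 + 103*s^2 + 96*s - 180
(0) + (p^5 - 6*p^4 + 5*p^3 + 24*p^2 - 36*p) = p^5 - 6*p^4 + 5*p^3 + 24*p^2 - 36*p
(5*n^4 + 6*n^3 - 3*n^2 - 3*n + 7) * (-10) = -50*n^4 - 60*n^3 + 30*n^2 + 30*n - 70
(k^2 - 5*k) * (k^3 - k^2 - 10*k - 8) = k^5 - 6*k^4 - 5*k^3 + 42*k^2 + 40*k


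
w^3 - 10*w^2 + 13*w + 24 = (w - 8)*(w - 3)*(w + 1)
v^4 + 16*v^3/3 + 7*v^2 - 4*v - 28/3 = (v - 1)*(v + 2)^2*(v + 7/3)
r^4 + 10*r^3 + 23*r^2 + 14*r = r*(r + 1)*(r + 2)*(r + 7)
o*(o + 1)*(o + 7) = o^3 + 8*o^2 + 7*o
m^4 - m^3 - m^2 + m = m*(m - 1)^2*(m + 1)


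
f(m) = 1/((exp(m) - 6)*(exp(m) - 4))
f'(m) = -exp(m)/((exp(m) - 6)*(exp(m) - 4)^2) - exp(m)/((exp(m) - 6)^2*(exp(m) - 4))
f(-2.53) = 0.04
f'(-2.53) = 0.00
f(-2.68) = 0.04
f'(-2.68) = 0.00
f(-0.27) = 0.06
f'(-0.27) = 0.02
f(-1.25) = 0.05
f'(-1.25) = 0.01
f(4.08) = 0.00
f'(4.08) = -0.00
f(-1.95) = 0.04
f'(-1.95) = 0.00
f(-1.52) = 0.05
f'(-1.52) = 0.00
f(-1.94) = 0.04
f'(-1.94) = 0.00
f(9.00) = 0.00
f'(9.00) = 0.00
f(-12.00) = 0.04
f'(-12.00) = 0.00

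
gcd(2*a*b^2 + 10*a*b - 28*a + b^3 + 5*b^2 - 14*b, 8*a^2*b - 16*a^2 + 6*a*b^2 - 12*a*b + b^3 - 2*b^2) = 2*a*b - 4*a + b^2 - 2*b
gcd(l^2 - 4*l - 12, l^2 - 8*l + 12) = l - 6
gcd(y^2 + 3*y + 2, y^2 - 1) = y + 1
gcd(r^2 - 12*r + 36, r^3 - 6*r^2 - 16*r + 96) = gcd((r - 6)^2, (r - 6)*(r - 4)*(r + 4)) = r - 6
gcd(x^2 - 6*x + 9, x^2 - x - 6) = x - 3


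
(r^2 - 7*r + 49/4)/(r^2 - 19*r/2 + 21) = (r - 7/2)/(r - 6)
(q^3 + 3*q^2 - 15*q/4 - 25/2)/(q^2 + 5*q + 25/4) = q - 2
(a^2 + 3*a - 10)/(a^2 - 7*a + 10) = (a + 5)/(a - 5)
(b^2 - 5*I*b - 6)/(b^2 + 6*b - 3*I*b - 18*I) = (b - 2*I)/(b + 6)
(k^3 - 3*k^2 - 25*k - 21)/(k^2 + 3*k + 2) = (k^2 - 4*k - 21)/(k + 2)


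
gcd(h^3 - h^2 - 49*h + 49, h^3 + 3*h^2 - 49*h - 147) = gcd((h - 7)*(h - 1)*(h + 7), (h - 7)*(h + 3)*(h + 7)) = h^2 - 49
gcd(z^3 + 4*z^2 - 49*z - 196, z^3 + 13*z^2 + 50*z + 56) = z^2 + 11*z + 28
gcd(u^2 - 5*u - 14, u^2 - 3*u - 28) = u - 7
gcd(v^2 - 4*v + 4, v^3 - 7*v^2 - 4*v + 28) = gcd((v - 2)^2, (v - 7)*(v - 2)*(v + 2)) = v - 2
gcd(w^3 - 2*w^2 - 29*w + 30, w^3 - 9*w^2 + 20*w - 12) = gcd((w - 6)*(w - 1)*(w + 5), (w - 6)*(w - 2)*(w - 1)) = w^2 - 7*w + 6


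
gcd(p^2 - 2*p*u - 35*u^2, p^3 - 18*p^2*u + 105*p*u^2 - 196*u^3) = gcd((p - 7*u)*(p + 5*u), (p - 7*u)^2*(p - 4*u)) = p - 7*u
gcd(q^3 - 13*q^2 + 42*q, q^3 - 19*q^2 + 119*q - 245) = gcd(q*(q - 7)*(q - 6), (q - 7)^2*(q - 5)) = q - 7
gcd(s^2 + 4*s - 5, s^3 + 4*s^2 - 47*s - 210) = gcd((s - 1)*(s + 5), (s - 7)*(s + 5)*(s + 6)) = s + 5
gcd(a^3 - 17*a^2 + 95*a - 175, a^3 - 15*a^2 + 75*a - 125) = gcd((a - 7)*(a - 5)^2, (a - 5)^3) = a^2 - 10*a + 25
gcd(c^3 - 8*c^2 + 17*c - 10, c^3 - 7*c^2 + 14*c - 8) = c^2 - 3*c + 2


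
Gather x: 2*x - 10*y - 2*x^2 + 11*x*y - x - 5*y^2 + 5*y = -2*x^2 + x*(11*y + 1) - 5*y^2 - 5*y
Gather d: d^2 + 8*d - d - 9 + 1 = d^2 + 7*d - 8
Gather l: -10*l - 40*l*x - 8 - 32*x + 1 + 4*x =l*(-40*x - 10) - 28*x - 7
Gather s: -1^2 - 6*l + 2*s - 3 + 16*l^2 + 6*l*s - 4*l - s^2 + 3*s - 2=16*l^2 - 10*l - s^2 + s*(6*l + 5) - 6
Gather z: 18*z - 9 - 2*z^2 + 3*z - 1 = -2*z^2 + 21*z - 10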